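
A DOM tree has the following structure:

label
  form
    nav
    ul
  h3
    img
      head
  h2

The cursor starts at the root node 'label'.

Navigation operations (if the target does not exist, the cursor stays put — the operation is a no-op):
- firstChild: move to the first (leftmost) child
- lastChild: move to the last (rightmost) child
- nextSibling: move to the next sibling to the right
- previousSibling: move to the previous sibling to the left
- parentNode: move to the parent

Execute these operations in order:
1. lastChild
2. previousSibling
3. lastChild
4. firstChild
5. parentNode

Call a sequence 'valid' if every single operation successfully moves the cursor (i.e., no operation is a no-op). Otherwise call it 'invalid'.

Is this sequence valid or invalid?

Answer: valid

Derivation:
After 1 (lastChild): h2
After 2 (previousSibling): h3
After 3 (lastChild): img
After 4 (firstChild): head
After 5 (parentNode): img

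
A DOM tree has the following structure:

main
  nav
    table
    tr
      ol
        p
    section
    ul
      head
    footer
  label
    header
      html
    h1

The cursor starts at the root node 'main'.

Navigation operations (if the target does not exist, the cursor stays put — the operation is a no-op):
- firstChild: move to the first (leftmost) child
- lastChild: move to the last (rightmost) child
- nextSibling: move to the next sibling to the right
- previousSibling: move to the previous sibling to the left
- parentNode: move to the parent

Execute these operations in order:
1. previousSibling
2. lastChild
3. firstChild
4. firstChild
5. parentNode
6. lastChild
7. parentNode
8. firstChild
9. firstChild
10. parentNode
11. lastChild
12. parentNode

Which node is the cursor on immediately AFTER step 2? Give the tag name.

After 1 (previousSibling): main (no-op, stayed)
After 2 (lastChild): label

Answer: label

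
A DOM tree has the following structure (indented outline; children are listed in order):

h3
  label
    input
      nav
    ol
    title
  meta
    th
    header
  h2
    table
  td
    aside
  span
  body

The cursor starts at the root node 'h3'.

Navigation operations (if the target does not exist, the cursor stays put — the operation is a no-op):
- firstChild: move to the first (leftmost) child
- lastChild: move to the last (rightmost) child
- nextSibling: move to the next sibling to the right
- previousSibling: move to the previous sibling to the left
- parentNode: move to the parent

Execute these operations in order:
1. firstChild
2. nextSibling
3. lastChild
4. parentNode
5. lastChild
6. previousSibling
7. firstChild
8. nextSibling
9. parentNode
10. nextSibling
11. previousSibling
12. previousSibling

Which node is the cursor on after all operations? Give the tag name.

Answer: label

Derivation:
After 1 (firstChild): label
After 2 (nextSibling): meta
After 3 (lastChild): header
After 4 (parentNode): meta
After 5 (lastChild): header
After 6 (previousSibling): th
After 7 (firstChild): th (no-op, stayed)
After 8 (nextSibling): header
After 9 (parentNode): meta
After 10 (nextSibling): h2
After 11 (previousSibling): meta
After 12 (previousSibling): label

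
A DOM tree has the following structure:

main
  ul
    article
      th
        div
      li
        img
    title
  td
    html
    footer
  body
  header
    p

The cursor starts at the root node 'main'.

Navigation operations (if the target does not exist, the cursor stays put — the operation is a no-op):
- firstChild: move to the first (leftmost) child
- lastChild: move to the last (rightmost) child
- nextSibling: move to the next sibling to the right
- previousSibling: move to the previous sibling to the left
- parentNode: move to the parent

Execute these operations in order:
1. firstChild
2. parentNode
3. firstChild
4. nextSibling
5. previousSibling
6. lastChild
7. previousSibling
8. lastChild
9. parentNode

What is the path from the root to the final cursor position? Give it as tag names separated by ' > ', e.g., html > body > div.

Answer: main > ul > article

Derivation:
After 1 (firstChild): ul
After 2 (parentNode): main
After 3 (firstChild): ul
After 4 (nextSibling): td
After 5 (previousSibling): ul
After 6 (lastChild): title
After 7 (previousSibling): article
After 8 (lastChild): li
After 9 (parentNode): article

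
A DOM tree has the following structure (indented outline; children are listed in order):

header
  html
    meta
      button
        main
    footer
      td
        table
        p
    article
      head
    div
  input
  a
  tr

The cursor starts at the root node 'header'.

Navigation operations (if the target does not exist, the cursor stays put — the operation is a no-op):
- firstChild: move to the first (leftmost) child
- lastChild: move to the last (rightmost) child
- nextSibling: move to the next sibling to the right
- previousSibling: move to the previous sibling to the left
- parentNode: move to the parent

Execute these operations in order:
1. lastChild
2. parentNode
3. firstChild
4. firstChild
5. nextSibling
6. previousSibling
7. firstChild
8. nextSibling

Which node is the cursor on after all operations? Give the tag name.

Answer: button

Derivation:
After 1 (lastChild): tr
After 2 (parentNode): header
After 3 (firstChild): html
After 4 (firstChild): meta
After 5 (nextSibling): footer
After 6 (previousSibling): meta
After 7 (firstChild): button
After 8 (nextSibling): button (no-op, stayed)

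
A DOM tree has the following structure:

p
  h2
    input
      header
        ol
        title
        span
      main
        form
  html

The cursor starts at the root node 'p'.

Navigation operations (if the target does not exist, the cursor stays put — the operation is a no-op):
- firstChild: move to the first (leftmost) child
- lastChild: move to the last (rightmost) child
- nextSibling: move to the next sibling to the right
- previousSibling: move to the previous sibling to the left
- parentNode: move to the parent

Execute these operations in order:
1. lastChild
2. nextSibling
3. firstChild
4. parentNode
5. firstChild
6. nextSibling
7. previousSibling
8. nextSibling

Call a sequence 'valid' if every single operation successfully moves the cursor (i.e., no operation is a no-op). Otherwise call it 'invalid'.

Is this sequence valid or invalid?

After 1 (lastChild): html
After 2 (nextSibling): html (no-op, stayed)
After 3 (firstChild): html (no-op, stayed)
After 4 (parentNode): p
After 5 (firstChild): h2
After 6 (nextSibling): html
After 7 (previousSibling): h2
After 8 (nextSibling): html

Answer: invalid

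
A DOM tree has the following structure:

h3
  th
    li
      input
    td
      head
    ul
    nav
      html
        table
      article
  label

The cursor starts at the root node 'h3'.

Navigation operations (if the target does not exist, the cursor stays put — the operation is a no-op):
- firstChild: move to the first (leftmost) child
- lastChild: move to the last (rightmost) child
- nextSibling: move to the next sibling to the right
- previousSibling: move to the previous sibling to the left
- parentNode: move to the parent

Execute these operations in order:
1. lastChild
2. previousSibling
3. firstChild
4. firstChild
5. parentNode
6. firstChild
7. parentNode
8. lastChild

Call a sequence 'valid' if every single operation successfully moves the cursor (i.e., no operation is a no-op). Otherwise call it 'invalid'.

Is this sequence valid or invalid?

After 1 (lastChild): label
After 2 (previousSibling): th
After 3 (firstChild): li
After 4 (firstChild): input
After 5 (parentNode): li
After 6 (firstChild): input
After 7 (parentNode): li
After 8 (lastChild): input

Answer: valid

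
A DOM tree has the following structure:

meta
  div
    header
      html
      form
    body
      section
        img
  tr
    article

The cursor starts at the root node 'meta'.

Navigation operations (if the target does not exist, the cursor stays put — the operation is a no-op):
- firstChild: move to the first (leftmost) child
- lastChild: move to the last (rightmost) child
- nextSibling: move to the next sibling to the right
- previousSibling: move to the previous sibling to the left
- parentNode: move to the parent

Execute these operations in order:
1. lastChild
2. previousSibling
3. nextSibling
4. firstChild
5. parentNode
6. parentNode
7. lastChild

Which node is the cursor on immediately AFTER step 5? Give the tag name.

Answer: tr

Derivation:
After 1 (lastChild): tr
After 2 (previousSibling): div
After 3 (nextSibling): tr
After 4 (firstChild): article
After 5 (parentNode): tr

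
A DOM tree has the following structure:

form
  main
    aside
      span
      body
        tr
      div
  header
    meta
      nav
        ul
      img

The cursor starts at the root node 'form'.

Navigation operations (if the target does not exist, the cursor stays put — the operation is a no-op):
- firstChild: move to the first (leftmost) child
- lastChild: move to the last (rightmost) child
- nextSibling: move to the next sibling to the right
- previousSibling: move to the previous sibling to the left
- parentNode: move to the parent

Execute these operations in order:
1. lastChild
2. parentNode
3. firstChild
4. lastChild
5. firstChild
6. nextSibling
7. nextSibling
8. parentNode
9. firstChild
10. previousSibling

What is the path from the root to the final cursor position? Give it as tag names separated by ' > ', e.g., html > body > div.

Answer: form > main > aside > span

Derivation:
After 1 (lastChild): header
After 2 (parentNode): form
After 3 (firstChild): main
After 4 (lastChild): aside
After 5 (firstChild): span
After 6 (nextSibling): body
After 7 (nextSibling): div
After 8 (parentNode): aside
After 9 (firstChild): span
After 10 (previousSibling): span (no-op, stayed)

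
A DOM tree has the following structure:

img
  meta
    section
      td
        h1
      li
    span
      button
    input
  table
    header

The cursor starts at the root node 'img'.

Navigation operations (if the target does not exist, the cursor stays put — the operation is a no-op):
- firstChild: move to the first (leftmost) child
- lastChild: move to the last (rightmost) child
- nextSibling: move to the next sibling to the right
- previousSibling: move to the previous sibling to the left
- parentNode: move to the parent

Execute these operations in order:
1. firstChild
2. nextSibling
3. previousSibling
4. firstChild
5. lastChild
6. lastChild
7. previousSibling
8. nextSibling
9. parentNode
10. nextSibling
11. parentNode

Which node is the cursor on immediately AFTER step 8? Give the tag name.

Answer: li

Derivation:
After 1 (firstChild): meta
After 2 (nextSibling): table
After 3 (previousSibling): meta
After 4 (firstChild): section
After 5 (lastChild): li
After 6 (lastChild): li (no-op, stayed)
After 7 (previousSibling): td
After 8 (nextSibling): li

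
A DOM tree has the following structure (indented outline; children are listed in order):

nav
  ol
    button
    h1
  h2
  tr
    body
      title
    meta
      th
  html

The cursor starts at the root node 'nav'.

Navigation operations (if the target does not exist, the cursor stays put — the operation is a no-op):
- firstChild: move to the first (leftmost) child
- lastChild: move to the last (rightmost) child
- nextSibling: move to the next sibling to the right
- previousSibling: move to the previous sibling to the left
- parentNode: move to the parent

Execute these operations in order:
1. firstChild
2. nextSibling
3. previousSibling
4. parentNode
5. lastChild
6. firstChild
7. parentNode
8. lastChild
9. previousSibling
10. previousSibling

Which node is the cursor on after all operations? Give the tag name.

After 1 (firstChild): ol
After 2 (nextSibling): h2
After 3 (previousSibling): ol
After 4 (parentNode): nav
After 5 (lastChild): html
After 6 (firstChild): html (no-op, stayed)
After 7 (parentNode): nav
After 8 (lastChild): html
After 9 (previousSibling): tr
After 10 (previousSibling): h2

Answer: h2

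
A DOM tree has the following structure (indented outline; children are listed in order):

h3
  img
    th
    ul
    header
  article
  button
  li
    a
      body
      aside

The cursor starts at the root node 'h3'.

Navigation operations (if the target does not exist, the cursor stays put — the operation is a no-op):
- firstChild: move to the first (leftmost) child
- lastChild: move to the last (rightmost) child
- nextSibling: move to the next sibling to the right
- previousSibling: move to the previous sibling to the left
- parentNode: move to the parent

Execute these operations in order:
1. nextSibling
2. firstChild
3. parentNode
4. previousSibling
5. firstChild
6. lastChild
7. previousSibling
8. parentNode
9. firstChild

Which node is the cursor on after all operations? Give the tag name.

Answer: th

Derivation:
After 1 (nextSibling): h3 (no-op, stayed)
After 2 (firstChild): img
After 3 (parentNode): h3
After 4 (previousSibling): h3 (no-op, stayed)
After 5 (firstChild): img
After 6 (lastChild): header
After 7 (previousSibling): ul
After 8 (parentNode): img
After 9 (firstChild): th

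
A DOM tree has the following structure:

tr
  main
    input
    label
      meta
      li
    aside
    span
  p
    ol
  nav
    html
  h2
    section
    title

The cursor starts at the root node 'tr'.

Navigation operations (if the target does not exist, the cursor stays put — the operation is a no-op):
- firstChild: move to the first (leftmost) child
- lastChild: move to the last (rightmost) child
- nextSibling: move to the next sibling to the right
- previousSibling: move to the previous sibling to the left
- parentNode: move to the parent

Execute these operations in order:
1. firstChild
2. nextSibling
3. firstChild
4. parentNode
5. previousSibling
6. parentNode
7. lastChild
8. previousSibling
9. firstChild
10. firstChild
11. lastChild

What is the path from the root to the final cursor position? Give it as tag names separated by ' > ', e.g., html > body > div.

Answer: tr > nav > html

Derivation:
After 1 (firstChild): main
After 2 (nextSibling): p
After 3 (firstChild): ol
After 4 (parentNode): p
After 5 (previousSibling): main
After 6 (parentNode): tr
After 7 (lastChild): h2
After 8 (previousSibling): nav
After 9 (firstChild): html
After 10 (firstChild): html (no-op, stayed)
After 11 (lastChild): html (no-op, stayed)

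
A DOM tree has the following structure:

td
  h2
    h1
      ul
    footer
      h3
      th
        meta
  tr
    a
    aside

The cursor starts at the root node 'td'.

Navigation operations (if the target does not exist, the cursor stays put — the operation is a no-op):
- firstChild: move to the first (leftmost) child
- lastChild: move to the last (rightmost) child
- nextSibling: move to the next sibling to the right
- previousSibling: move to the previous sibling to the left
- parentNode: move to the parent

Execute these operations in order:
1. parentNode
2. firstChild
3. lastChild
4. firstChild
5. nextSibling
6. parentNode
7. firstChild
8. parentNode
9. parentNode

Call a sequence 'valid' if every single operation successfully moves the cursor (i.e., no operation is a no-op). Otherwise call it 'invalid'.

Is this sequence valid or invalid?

After 1 (parentNode): td (no-op, stayed)
After 2 (firstChild): h2
After 3 (lastChild): footer
After 4 (firstChild): h3
After 5 (nextSibling): th
After 6 (parentNode): footer
After 7 (firstChild): h3
After 8 (parentNode): footer
After 9 (parentNode): h2

Answer: invalid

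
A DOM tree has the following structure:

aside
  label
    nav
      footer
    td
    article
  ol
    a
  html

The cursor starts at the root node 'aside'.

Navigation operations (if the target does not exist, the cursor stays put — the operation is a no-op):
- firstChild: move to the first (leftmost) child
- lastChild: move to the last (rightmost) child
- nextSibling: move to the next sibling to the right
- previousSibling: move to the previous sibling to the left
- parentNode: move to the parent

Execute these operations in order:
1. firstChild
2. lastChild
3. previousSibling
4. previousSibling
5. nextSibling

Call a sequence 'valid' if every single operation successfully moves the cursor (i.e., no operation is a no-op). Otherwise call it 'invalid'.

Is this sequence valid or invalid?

After 1 (firstChild): label
After 2 (lastChild): article
After 3 (previousSibling): td
After 4 (previousSibling): nav
After 5 (nextSibling): td

Answer: valid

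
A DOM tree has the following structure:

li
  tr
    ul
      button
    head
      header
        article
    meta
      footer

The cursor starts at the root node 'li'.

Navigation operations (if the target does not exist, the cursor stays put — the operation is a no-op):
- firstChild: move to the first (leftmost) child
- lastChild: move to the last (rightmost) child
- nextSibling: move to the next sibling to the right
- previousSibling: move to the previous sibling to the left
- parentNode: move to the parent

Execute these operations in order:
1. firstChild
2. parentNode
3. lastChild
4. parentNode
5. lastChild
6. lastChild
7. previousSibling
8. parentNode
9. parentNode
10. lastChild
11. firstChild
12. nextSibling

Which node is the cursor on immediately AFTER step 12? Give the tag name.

After 1 (firstChild): tr
After 2 (parentNode): li
After 3 (lastChild): tr
After 4 (parentNode): li
After 5 (lastChild): tr
After 6 (lastChild): meta
After 7 (previousSibling): head
After 8 (parentNode): tr
After 9 (parentNode): li
After 10 (lastChild): tr
After 11 (firstChild): ul
After 12 (nextSibling): head

Answer: head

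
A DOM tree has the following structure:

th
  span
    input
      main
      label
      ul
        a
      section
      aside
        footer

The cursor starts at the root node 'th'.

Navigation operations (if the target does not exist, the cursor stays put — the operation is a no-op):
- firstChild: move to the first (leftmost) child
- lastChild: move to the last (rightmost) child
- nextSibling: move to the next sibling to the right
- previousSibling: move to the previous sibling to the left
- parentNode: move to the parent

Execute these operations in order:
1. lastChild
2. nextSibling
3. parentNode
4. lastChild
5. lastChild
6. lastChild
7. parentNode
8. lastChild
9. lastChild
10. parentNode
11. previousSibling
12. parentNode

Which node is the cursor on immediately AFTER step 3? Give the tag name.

Answer: th

Derivation:
After 1 (lastChild): span
After 2 (nextSibling): span (no-op, stayed)
After 3 (parentNode): th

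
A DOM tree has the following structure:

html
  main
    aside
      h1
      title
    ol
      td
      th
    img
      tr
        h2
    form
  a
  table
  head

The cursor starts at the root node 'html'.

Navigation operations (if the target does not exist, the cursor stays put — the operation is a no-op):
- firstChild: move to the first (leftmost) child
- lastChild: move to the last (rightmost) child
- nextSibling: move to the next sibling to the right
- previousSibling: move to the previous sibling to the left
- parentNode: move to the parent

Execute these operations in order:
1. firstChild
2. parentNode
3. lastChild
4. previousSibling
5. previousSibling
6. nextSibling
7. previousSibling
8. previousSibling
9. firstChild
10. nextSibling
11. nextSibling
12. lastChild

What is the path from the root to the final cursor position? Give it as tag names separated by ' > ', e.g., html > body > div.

After 1 (firstChild): main
After 2 (parentNode): html
After 3 (lastChild): head
After 4 (previousSibling): table
After 5 (previousSibling): a
After 6 (nextSibling): table
After 7 (previousSibling): a
After 8 (previousSibling): main
After 9 (firstChild): aside
After 10 (nextSibling): ol
After 11 (nextSibling): img
After 12 (lastChild): tr

Answer: html > main > img > tr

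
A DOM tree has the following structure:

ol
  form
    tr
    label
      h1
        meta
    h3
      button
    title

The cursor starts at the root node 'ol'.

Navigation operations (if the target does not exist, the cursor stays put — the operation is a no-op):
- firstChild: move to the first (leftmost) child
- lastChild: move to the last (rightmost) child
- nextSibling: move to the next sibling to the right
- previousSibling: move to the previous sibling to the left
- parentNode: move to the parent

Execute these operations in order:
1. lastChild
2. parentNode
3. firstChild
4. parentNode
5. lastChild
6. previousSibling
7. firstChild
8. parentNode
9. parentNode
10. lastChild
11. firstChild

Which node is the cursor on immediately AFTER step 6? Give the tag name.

Answer: form

Derivation:
After 1 (lastChild): form
After 2 (parentNode): ol
After 3 (firstChild): form
After 4 (parentNode): ol
After 5 (lastChild): form
After 6 (previousSibling): form (no-op, stayed)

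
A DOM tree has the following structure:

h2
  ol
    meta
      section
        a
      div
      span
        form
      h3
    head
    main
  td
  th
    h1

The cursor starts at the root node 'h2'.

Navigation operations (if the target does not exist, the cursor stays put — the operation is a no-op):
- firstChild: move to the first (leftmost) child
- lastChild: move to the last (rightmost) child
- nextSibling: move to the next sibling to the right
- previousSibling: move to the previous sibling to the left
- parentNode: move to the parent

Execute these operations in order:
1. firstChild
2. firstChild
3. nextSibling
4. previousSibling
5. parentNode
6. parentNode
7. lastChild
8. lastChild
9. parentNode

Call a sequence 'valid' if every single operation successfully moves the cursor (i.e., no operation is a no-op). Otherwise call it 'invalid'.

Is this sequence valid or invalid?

After 1 (firstChild): ol
After 2 (firstChild): meta
After 3 (nextSibling): head
After 4 (previousSibling): meta
After 5 (parentNode): ol
After 6 (parentNode): h2
After 7 (lastChild): th
After 8 (lastChild): h1
After 9 (parentNode): th

Answer: valid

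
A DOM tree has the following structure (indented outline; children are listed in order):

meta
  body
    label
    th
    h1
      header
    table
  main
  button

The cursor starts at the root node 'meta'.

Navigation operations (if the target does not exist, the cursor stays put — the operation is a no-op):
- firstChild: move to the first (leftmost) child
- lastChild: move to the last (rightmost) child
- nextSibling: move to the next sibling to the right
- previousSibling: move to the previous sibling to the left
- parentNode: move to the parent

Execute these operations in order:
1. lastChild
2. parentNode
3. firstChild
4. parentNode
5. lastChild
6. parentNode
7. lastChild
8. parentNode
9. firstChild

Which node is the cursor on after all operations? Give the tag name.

Answer: body

Derivation:
After 1 (lastChild): button
After 2 (parentNode): meta
After 3 (firstChild): body
After 4 (parentNode): meta
After 5 (lastChild): button
After 6 (parentNode): meta
After 7 (lastChild): button
After 8 (parentNode): meta
After 9 (firstChild): body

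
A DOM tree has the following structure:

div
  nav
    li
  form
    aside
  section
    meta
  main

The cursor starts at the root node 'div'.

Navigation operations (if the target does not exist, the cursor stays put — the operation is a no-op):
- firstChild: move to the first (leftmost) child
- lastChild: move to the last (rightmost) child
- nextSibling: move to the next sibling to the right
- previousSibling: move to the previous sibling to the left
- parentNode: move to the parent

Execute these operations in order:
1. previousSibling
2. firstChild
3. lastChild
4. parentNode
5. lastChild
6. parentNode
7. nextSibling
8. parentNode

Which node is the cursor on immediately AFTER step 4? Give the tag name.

Answer: nav

Derivation:
After 1 (previousSibling): div (no-op, stayed)
After 2 (firstChild): nav
After 3 (lastChild): li
After 4 (parentNode): nav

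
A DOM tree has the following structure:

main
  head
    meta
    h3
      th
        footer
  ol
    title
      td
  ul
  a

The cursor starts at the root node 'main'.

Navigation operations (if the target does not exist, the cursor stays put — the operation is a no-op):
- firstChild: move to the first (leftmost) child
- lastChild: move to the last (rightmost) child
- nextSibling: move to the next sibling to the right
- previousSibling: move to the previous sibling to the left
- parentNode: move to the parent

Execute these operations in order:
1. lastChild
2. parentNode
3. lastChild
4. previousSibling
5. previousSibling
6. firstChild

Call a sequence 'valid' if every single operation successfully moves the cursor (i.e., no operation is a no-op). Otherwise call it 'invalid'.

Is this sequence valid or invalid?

After 1 (lastChild): a
After 2 (parentNode): main
After 3 (lastChild): a
After 4 (previousSibling): ul
After 5 (previousSibling): ol
After 6 (firstChild): title

Answer: valid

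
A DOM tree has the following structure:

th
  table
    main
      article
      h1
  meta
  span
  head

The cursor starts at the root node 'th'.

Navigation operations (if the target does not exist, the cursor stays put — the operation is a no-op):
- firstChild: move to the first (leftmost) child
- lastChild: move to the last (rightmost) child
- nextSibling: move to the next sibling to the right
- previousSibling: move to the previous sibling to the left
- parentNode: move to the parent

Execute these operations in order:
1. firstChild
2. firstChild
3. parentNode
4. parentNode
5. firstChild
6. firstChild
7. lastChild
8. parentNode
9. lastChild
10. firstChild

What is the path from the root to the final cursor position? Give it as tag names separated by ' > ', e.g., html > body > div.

After 1 (firstChild): table
After 2 (firstChild): main
After 3 (parentNode): table
After 4 (parentNode): th
After 5 (firstChild): table
After 6 (firstChild): main
After 7 (lastChild): h1
After 8 (parentNode): main
After 9 (lastChild): h1
After 10 (firstChild): h1 (no-op, stayed)

Answer: th > table > main > h1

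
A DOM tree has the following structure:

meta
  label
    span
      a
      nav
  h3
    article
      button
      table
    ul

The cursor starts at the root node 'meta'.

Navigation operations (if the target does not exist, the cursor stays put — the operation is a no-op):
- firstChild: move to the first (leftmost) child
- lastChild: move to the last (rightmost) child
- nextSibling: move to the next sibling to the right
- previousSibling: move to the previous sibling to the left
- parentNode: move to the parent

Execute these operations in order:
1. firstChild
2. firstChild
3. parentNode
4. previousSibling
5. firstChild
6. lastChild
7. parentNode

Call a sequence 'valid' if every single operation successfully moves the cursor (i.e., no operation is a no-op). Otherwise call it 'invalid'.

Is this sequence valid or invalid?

After 1 (firstChild): label
After 2 (firstChild): span
After 3 (parentNode): label
After 4 (previousSibling): label (no-op, stayed)
After 5 (firstChild): span
After 6 (lastChild): nav
After 7 (parentNode): span

Answer: invalid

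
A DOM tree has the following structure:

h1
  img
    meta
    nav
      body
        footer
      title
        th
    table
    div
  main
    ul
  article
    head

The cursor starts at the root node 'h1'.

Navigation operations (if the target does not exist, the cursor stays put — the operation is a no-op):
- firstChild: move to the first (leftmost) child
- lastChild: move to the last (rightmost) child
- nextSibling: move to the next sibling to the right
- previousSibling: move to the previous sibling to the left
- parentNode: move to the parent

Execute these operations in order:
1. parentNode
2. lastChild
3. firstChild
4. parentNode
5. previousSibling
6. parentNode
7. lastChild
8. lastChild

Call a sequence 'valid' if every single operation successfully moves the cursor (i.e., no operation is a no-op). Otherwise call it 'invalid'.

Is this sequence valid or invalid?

After 1 (parentNode): h1 (no-op, stayed)
After 2 (lastChild): article
After 3 (firstChild): head
After 4 (parentNode): article
After 5 (previousSibling): main
After 6 (parentNode): h1
After 7 (lastChild): article
After 8 (lastChild): head

Answer: invalid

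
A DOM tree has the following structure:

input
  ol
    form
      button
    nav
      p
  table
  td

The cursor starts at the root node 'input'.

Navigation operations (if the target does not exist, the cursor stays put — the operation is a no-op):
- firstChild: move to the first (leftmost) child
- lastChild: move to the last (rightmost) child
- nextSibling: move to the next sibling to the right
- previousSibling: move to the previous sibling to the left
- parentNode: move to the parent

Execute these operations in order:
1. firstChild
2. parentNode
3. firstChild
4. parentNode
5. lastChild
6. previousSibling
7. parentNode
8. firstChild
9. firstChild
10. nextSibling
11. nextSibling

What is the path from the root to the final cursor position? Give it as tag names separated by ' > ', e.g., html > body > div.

Answer: input > ol > nav

Derivation:
After 1 (firstChild): ol
After 2 (parentNode): input
After 3 (firstChild): ol
After 4 (parentNode): input
After 5 (lastChild): td
After 6 (previousSibling): table
After 7 (parentNode): input
After 8 (firstChild): ol
After 9 (firstChild): form
After 10 (nextSibling): nav
After 11 (nextSibling): nav (no-op, stayed)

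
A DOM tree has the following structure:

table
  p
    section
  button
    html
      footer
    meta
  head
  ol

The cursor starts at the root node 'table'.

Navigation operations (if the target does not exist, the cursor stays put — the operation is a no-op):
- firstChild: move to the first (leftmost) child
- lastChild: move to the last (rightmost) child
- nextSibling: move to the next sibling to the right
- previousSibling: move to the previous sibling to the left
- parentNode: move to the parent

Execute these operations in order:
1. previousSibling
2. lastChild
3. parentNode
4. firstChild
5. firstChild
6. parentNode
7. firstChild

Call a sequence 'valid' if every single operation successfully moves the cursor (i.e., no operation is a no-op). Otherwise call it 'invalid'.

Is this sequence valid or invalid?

Answer: invalid

Derivation:
After 1 (previousSibling): table (no-op, stayed)
After 2 (lastChild): ol
After 3 (parentNode): table
After 4 (firstChild): p
After 5 (firstChild): section
After 6 (parentNode): p
After 7 (firstChild): section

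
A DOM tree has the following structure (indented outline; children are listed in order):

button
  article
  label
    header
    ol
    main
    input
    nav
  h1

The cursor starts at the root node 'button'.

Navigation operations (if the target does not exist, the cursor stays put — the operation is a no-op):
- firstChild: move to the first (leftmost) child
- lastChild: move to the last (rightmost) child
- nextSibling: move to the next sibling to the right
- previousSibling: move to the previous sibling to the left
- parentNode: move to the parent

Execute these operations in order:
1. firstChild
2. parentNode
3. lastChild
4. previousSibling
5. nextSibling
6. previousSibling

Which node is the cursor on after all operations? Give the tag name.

Answer: label

Derivation:
After 1 (firstChild): article
After 2 (parentNode): button
After 3 (lastChild): h1
After 4 (previousSibling): label
After 5 (nextSibling): h1
After 6 (previousSibling): label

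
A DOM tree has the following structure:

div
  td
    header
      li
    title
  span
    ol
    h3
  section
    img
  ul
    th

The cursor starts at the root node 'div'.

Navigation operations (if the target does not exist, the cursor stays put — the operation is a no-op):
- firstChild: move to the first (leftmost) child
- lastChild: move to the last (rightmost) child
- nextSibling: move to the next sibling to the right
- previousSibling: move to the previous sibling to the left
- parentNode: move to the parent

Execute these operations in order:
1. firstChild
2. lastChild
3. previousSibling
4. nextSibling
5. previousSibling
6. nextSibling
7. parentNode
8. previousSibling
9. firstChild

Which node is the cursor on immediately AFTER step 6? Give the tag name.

Answer: title

Derivation:
After 1 (firstChild): td
After 2 (lastChild): title
After 3 (previousSibling): header
After 4 (nextSibling): title
After 5 (previousSibling): header
After 6 (nextSibling): title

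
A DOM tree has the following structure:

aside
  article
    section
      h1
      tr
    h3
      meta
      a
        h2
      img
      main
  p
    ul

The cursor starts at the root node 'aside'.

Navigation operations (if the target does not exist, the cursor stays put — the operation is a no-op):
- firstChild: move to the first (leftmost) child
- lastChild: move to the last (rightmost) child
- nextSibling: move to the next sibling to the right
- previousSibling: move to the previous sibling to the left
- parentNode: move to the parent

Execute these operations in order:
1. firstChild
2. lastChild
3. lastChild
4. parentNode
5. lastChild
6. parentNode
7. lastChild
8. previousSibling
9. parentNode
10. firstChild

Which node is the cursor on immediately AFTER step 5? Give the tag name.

Answer: main

Derivation:
After 1 (firstChild): article
After 2 (lastChild): h3
After 3 (lastChild): main
After 4 (parentNode): h3
After 5 (lastChild): main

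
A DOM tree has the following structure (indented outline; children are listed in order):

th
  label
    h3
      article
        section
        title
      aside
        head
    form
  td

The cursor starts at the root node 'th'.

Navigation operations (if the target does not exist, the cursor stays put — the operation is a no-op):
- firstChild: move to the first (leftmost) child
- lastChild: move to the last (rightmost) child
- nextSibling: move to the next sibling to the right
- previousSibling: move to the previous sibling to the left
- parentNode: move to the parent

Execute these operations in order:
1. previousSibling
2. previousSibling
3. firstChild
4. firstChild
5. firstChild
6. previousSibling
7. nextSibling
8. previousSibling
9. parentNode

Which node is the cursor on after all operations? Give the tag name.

Answer: h3

Derivation:
After 1 (previousSibling): th (no-op, stayed)
After 2 (previousSibling): th (no-op, stayed)
After 3 (firstChild): label
After 4 (firstChild): h3
After 5 (firstChild): article
After 6 (previousSibling): article (no-op, stayed)
After 7 (nextSibling): aside
After 8 (previousSibling): article
After 9 (parentNode): h3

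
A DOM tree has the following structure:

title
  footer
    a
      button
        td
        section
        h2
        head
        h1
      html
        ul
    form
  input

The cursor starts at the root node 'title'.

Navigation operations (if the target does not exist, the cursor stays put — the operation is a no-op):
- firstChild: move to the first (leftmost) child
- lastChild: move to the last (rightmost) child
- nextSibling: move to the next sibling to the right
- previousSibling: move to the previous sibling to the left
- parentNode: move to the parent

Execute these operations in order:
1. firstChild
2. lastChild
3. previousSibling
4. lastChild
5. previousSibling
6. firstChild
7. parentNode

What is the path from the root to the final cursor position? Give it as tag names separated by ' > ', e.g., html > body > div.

Answer: title > footer > a > button

Derivation:
After 1 (firstChild): footer
After 2 (lastChild): form
After 3 (previousSibling): a
After 4 (lastChild): html
After 5 (previousSibling): button
After 6 (firstChild): td
After 7 (parentNode): button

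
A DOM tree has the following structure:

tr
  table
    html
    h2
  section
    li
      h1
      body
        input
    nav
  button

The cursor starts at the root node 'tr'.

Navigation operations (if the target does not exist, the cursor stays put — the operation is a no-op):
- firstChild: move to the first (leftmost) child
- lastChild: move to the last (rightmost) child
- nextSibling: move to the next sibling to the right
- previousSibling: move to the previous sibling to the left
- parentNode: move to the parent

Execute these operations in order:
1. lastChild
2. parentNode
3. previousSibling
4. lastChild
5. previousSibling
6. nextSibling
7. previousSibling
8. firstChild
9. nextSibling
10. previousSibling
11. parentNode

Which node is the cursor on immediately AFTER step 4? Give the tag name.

After 1 (lastChild): button
After 2 (parentNode): tr
After 3 (previousSibling): tr (no-op, stayed)
After 4 (lastChild): button

Answer: button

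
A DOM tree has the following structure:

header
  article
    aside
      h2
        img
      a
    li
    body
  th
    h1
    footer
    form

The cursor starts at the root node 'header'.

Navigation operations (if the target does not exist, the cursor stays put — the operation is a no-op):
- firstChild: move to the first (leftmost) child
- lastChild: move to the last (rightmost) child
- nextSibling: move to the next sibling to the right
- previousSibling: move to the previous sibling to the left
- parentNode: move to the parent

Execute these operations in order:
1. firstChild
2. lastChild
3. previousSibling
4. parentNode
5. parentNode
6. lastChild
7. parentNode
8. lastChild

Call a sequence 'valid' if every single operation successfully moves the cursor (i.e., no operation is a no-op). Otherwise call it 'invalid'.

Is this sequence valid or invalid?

After 1 (firstChild): article
After 2 (lastChild): body
After 3 (previousSibling): li
After 4 (parentNode): article
After 5 (parentNode): header
After 6 (lastChild): th
After 7 (parentNode): header
After 8 (lastChild): th

Answer: valid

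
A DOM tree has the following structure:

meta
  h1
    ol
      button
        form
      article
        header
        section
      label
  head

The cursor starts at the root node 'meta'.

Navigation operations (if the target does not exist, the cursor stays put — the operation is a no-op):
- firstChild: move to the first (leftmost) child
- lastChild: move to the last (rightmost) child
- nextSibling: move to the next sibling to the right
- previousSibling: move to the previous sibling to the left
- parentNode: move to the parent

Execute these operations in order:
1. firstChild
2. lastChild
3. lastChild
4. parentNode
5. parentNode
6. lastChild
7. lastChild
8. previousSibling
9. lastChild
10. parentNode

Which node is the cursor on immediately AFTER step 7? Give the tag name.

Answer: label

Derivation:
After 1 (firstChild): h1
After 2 (lastChild): ol
After 3 (lastChild): label
After 4 (parentNode): ol
After 5 (parentNode): h1
After 6 (lastChild): ol
After 7 (lastChild): label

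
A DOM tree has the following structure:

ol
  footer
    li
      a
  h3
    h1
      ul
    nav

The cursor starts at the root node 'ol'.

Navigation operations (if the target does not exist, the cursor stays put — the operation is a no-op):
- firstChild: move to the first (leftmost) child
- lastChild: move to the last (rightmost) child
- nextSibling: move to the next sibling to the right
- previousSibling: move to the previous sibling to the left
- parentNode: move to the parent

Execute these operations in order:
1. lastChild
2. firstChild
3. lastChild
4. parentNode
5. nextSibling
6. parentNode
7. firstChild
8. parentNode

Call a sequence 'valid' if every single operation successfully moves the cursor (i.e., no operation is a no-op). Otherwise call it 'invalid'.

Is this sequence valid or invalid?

After 1 (lastChild): h3
After 2 (firstChild): h1
After 3 (lastChild): ul
After 4 (parentNode): h1
After 5 (nextSibling): nav
After 6 (parentNode): h3
After 7 (firstChild): h1
After 8 (parentNode): h3

Answer: valid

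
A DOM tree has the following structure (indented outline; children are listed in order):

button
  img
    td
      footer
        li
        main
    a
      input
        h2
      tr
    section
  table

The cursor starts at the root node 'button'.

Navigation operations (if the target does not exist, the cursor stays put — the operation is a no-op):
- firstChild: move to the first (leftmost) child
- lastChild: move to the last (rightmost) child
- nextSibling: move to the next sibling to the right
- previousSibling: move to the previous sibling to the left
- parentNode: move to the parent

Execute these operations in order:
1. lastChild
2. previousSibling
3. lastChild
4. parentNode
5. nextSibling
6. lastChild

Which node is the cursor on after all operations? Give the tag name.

Answer: table

Derivation:
After 1 (lastChild): table
After 2 (previousSibling): img
After 3 (lastChild): section
After 4 (parentNode): img
After 5 (nextSibling): table
After 6 (lastChild): table (no-op, stayed)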